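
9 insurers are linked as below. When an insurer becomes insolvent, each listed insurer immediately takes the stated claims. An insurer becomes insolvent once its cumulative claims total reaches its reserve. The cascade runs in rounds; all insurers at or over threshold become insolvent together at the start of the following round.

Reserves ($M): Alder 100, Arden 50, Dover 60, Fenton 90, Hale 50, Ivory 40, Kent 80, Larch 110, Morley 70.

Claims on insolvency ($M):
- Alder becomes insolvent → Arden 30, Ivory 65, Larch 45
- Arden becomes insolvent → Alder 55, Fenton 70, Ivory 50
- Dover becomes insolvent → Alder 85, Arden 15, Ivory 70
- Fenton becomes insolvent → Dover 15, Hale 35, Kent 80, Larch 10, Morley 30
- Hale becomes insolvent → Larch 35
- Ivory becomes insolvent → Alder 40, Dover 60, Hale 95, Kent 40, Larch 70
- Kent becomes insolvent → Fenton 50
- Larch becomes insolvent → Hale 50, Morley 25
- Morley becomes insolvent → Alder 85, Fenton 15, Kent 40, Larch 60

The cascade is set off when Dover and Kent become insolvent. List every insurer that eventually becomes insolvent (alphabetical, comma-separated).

Round 1 — Dover, Kent become insolvent (initial).
  Alder: +85 → 85 < 100
  Arden: +15 → 15 < 50
  Fenton: +50 → 50 < 90
  Ivory: +70 → 70 ≥ 40
Round 2 — Ivory becomes insolvent.
  Alder: +40 → 125 ≥ 100
  Hale: +95 → 95 ≥ 50
  Larch: +70 → 70 < 110
Round 3 — Alder, Hale become insolvent.
  Arden: +30 → 45 < 50
  Larch: +45+35 → 150 ≥ 110
Round 4 — Larch becomes insolvent.
  Morley: +25 → 25 < 70
No further insolvencies.

Alder, Dover, Hale, Ivory, Kent, Larch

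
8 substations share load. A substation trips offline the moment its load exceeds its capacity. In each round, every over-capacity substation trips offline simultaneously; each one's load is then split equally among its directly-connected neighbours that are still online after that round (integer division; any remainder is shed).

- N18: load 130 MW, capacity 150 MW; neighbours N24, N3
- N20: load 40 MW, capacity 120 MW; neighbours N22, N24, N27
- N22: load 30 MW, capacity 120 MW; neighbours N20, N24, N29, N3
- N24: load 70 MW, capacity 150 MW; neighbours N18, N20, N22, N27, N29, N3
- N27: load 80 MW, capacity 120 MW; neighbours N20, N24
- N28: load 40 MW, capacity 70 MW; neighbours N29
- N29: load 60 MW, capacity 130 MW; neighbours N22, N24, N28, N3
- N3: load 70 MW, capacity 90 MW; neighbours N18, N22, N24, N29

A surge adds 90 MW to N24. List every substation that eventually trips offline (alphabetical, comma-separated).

Round 1 — N24 at 160 > 150. N24 trips offline.
  N24 sheds 160 MW to N18, N20, N22, N27, N29, N3: 26 each (4 lost).
    N18: 130+26 = 156 > 150
    N20: 40+26 = 66 ≤ 120
    N22: 30+26 = 56 ≤ 120
    N27: 80+26 = 106 ≤ 120
    N29: 60+26 = 86 ≤ 130
    N3: 70+26 = 96 > 90
Round 2 — N18, N3 trip offline.
  N18 sheds 156 MW: no online neighbours, lost.
  N3 sheds 96 MW to N22, N29: 48 each.
    N22: 56+48 = 104 ≤ 120
    N29: 86+48 = 134 > 130
Round 3 — N29 trips offline.
  N29 sheds 134 MW to N22, N28: 67 each.
    N22: 104+67 = 171 > 120
    N28: 40+67 = 107 > 70
Round 4 — N22, N28 trip offline.
  N22 sheds 171 MW to N20: 171 each.
    N20: 66+171 = 237 > 120
  N28 sheds 107 MW: no online neighbours, lost.
Round 5 — N20 trips offline.
  N20 sheds 237 MW to N27: 237 each.
    N27: 106+237 = 343 > 120
Round 6 — N27 trips offline.
  N27 sheds 343 MW: no online neighbours, lost.
No further trips.

N18, N20, N22, N24, N27, N28, N29, N3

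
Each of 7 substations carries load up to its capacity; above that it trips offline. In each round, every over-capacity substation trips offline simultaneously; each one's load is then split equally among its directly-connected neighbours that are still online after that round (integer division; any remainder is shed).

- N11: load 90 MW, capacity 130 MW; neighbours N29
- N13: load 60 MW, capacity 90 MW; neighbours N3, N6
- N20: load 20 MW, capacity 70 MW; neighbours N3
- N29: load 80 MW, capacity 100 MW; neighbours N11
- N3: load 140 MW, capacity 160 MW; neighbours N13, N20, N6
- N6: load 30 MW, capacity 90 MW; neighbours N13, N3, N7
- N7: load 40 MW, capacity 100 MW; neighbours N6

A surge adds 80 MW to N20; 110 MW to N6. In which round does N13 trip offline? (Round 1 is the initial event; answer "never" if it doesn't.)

Round 1 — N20 at 100 > 70; N6 at 140 > 90. N20, N6 trip offline.
  N20 sheds 100 MW to N3: 100 each.
    N3: 140+100 = 240 > 160
  N6 sheds 140 MW to N13, N3, N7: 46 each (2 lost).
    N13: 60+46 = 106 > 90
    N3: 240+46 = 286 > 160
    N7: 40+46 = 86 ≤ 100
Round 2 — N13, N3 trip offline.
  N13 sheds 106 MW: no online neighbours, lost.
  N3 sheds 286 MW: no online neighbours, lost.
No further trips.

2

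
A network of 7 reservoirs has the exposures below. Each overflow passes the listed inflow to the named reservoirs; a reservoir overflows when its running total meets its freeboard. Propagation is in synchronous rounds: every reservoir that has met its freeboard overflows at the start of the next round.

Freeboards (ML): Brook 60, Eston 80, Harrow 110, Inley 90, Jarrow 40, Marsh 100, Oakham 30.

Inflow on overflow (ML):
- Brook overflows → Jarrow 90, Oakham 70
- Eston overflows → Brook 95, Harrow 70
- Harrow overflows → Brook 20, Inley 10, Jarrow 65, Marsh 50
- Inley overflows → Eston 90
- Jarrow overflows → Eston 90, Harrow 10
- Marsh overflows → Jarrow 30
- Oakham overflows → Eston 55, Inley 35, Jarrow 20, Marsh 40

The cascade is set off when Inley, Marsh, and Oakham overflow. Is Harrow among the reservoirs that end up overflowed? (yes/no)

no

Round 1 — Inley, Marsh, Oakham overflow (initial).
  Eston: +90+55 → 145 ≥ 80
  Jarrow: +30+20 → 50 ≥ 40
Round 2 — Eston, Jarrow overflow.
  Brook: +95 → 95 ≥ 60
  Harrow: +70+10 → 80 < 110
Round 3 — Brook overflows.
No further overflows.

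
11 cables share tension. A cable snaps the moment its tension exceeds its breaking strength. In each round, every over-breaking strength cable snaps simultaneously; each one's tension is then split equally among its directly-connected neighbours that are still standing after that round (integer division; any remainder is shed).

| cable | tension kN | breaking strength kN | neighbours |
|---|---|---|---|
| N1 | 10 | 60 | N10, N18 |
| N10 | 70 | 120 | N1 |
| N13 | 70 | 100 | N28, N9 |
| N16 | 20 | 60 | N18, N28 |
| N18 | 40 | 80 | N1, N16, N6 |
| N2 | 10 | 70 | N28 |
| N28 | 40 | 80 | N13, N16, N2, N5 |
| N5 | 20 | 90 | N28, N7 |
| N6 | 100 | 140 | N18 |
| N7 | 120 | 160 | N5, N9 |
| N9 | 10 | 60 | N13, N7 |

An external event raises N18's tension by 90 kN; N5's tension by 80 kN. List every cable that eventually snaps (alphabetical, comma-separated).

N13, N16, N18, N28, N5, N6, N7, N9

Round 1 — N18 at 130 > 80; N5 at 100 > 90. N18, N5 snap.
  N18 sheds 130 kN to N1, N16, N6: 43 each (1 lost).
    N1: 10+43 = 53 ≤ 60
    N16: 20+43 = 63 > 60
    N6: 100+43 = 143 > 140
  N5 sheds 100 kN to N28, N7: 50 each.
    N28: 40+50 = 90 > 80
    N7: 120+50 = 170 > 160
Round 2 — N16, N28, N6, N7 snap.
  N16 sheds 63 kN: no online neighbours, lost.
  N28 sheds 90 kN to N13, N2: 45 each.
    N13: 70+45 = 115 > 100
    N2: 10+45 = 55 ≤ 70
  N6 sheds 143 kN: no online neighbours, lost.
  N7 sheds 170 kN to N9: 170 each.
    N9: 10+170 = 180 > 60
Round 3 — N13, N9 snap.
  N13 sheds 115 kN: no online neighbours, lost.
  N9 sheds 180 kN: no online neighbours, lost.
No further breaks.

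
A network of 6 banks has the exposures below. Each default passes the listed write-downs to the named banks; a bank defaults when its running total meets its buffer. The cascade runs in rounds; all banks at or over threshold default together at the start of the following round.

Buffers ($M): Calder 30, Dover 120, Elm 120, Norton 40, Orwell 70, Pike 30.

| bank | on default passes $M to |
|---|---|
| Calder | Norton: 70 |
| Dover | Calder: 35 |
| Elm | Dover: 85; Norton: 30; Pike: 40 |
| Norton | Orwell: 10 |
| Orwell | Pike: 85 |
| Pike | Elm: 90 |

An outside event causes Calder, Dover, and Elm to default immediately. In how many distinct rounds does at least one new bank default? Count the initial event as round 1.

Round 1 — Calder, Dover, Elm default (initial).
  Norton: +70+30 → 100 ≥ 40
  Pike: +40 → 40 ≥ 30
Round 2 — Norton, Pike default.
  Orwell: +10 → 10 < 70
No further defaults.

2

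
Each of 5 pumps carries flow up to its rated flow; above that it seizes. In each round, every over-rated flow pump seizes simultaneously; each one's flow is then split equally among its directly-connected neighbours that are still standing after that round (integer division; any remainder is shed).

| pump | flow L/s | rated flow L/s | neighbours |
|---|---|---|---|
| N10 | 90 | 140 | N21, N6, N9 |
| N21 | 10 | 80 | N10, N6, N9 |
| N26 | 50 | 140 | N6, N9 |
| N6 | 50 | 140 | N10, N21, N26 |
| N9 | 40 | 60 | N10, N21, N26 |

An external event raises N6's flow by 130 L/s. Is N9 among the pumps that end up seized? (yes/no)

yes

Round 1 — N6 at 180 > 140. N6 seizes.
  N6 sheds 180 L/s to N10, N21, N26: 60 each.
    N10: 90+60 = 150 > 140
    N21: 10+60 = 70 ≤ 80
    N26: 50+60 = 110 ≤ 140
Round 2 — N10 seizes.
  N10 sheds 150 L/s to N21, N9: 75 each.
    N21: 70+75 = 145 > 80
    N9: 40+75 = 115 > 60
Round 3 — N21, N9 seize.
  N21 sheds 145 L/s: no online neighbours, lost.
  N9 sheds 115 L/s to N26: 115 each.
    N26: 110+115 = 225 > 140
Round 4 — N26 seizes.
  N26 sheds 225 L/s: no online neighbours, lost.
No further seizures.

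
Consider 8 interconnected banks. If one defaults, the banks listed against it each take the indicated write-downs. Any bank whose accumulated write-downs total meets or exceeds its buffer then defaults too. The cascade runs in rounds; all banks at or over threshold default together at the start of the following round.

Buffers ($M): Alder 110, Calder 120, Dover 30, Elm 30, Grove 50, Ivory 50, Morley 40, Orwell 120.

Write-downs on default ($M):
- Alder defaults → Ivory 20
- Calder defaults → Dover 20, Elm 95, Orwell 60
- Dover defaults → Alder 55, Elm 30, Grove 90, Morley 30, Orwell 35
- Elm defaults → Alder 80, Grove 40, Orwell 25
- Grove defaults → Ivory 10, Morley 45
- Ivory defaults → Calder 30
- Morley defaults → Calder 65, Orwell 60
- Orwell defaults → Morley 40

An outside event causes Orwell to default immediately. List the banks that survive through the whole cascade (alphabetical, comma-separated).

Round 1 — Orwell defaults (initial).
  Morley: +40 → 40 ≥ 40
Round 2 — Morley defaults.
  Calder: +65 → 65 < 120
No further defaults.

Alder, Calder, Dover, Elm, Grove, Ivory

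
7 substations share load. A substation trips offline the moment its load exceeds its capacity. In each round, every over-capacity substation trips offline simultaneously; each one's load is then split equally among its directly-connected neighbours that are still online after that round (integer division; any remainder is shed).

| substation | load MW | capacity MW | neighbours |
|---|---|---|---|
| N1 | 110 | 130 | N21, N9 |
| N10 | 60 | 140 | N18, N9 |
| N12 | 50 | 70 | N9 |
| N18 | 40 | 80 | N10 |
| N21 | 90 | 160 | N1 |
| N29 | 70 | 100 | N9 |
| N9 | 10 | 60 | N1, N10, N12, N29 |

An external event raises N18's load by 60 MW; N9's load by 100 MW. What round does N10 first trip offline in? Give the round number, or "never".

2

Round 1 — N18 at 100 > 80; N9 at 110 > 60. N18, N9 trip offline.
  N18 sheds 100 MW to N10: 100 each.
    N10: 60+100 = 160 > 140
  N9 sheds 110 MW to N1, N10, N12, N29: 27 each (2 lost).
    N1: 110+27 = 137 > 130
    N10: 160+27 = 187 > 140
    N12: 50+27 = 77 > 70
    N29: 70+27 = 97 ≤ 100
Round 2 — N1, N10, N12 trip offline.
  N1 sheds 137 MW to N21: 137 each.
    N21: 90+137 = 227 > 160
  N10 sheds 187 MW: no online neighbours, lost.
  N12 sheds 77 MW: no online neighbours, lost.
Round 3 — N21 trips offline.
  N21 sheds 227 MW: no online neighbours, lost.
No further trips.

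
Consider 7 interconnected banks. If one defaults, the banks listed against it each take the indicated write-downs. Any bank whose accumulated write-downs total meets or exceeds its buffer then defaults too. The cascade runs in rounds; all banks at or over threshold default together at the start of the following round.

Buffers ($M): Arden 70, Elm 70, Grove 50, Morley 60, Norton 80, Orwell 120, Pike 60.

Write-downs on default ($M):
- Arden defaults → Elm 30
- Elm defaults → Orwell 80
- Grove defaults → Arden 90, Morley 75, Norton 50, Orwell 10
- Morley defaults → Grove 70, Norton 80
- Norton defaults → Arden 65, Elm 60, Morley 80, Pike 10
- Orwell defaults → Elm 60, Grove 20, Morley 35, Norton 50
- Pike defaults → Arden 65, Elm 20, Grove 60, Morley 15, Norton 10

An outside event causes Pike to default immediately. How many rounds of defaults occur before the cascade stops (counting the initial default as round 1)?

5

Round 1 — Pike defaults (initial).
  Arden: +65 → 65 < 70
  Elm: +20 → 20 < 70
  Grove: +60 → 60 ≥ 50
  Morley: +15 → 15 < 60
  Norton: +10 → 10 < 80
Round 2 — Grove defaults.
  Arden: +90 → 155 ≥ 70
  Morley: +75 → 90 ≥ 60
  Norton: +50 → 60 < 80
  Orwell: +10 → 10 < 120
Round 3 — Arden, Morley default.
  Elm: +30 → 50 < 70
  Norton: +80 → 140 ≥ 80
Round 4 — Norton defaults.
  Elm: +60 → 110 ≥ 70
Round 5 — Elm defaults.
  Orwell: +80 → 90 < 120
No further defaults.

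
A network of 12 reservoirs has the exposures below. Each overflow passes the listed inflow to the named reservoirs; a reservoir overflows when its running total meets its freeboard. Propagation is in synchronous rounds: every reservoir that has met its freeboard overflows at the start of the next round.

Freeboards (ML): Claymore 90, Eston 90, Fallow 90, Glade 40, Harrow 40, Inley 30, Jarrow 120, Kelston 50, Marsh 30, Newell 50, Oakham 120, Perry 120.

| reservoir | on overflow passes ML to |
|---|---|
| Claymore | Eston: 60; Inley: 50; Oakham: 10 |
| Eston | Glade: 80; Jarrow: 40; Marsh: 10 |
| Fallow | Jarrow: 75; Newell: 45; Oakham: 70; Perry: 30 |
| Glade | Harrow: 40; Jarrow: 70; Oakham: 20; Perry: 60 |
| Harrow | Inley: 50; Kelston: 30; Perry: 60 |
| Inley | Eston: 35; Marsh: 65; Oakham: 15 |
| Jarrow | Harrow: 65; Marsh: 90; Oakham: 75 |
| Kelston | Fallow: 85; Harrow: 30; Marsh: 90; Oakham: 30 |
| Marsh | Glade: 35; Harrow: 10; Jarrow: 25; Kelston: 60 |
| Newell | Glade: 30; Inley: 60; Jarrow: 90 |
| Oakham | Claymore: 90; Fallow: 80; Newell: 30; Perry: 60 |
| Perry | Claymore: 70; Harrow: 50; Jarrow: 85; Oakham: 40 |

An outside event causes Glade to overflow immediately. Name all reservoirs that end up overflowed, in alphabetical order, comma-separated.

Round 1 — Glade overflows (initial).
  Harrow: +40 → 40 ≥ 40
  Jarrow: +70 → 70 < 120
  Oakham: +20 → 20 < 120
  Perry: +60 → 60 < 120
Round 2 — Harrow overflows.
  Inley: +50 → 50 ≥ 30
  Kelston: +30 → 30 < 50
  Perry: +60 → 120 ≥ 120
Round 3 — Inley, Perry overflow.
  Claymore: +70 → 70 < 90
  Eston: +35 → 35 < 90
  Jarrow: +85 → 155 ≥ 120
  Marsh: +65 → 65 ≥ 30
  Oakham: +15+40 → 75 < 120
Round 4 — Jarrow, Marsh overflow.
  Kelston: +60 → 90 ≥ 50
  Oakham: +75 → 150 ≥ 120
Round 5 — Kelston, Oakham overflow.
  Claymore: +90 → 160 ≥ 90
  Fallow: +85+80 → 165 ≥ 90
  Newell: +30 → 30 < 50
Round 6 — Claymore, Fallow overflow.
  Eston: +60 → 95 ≥ 90
  Newell: +45 → 75 ≥ 50
Round 7 — Eston, Newell overflow.
No further overflows.

Claymore, Eston, Fallow, Glade, Harrow, Inley, Jarrow, Kelston, Marsh, Newell, Oakham, Perry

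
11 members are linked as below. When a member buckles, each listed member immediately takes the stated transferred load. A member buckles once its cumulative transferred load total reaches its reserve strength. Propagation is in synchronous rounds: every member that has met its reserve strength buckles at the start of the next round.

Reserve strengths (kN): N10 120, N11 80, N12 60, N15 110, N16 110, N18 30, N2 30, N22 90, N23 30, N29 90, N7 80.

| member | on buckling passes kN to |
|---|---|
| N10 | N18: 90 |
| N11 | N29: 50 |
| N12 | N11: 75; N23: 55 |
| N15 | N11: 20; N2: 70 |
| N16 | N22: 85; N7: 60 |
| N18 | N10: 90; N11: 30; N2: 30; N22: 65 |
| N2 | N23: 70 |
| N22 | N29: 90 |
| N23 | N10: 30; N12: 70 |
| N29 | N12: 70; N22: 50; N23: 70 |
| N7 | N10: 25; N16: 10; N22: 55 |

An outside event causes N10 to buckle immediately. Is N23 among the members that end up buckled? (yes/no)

Round 1 — N10 buckles (initial).
  N18: +90 → 90 ≥ 30
Round 2 — N18 buckles.
  N11: +30 → 30 < 80
  N2: +30 → 30 ≥ 30
  N22: +65 → 65 < 90
Round 3 — N2 buckles.
  N23: +70 → 70 ≥ 30
Round 4 — N23 buckles.
  N12: +70 → 70 ≥ 60
Round 5 — N12 buckles.
  N11: +75 → 105 ≥ 80
Round 6 — N11 buckles.
  N29: +50 → 50 < 90
No further bucklings.

yes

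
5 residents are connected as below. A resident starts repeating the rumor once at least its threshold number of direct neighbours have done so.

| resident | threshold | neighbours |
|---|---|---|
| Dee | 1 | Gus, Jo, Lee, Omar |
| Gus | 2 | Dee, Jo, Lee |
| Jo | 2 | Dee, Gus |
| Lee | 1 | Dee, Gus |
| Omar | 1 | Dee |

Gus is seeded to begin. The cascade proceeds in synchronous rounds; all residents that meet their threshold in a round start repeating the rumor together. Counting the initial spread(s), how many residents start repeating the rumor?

5

Round 1 — Gus starts repeating the rumor (initial).
Round 2 — checking thresholds:
  Dee: 1 of 4 neighbours ≥ 1, starts repeating the rumor.
  Jo: 1 of 2 neighbours < 2, below threshold.
  Lee: 1 of 2 neighbours ≥ 1, starts repeating the rumor.
Round 3 — checking thresholds:
  Jo: 2 of 2 neighbours ≥ 2, starts repeating the rumor.
  Omar: 1 of 1 neighbours ≥ 1, starts repeating the rumor.
Round 4 — no new spreads; cascade stops.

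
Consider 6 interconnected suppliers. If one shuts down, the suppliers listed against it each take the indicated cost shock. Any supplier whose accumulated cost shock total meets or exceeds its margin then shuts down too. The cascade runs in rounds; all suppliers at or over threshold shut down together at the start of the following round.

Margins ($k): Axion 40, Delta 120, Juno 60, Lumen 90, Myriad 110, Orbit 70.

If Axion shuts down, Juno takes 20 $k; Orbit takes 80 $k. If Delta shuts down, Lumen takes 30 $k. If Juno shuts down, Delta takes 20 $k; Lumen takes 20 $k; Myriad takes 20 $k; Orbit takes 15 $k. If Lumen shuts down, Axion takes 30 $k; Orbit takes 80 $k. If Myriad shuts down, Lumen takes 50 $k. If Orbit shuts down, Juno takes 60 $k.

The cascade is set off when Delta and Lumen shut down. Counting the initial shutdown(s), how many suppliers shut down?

Round 1 — Delta, Lumen shut down (initial).
  Axion: +30 → 30 < 40
  Orbit: +80 → 80 ≥ 70
Round 2 — Orbit shuts down.
  Juno: +60 → 60 ≥ 60
Round 3 — Juno shuts down.
  Myriad: +20 → 20 < 110
No further shutdowns.

4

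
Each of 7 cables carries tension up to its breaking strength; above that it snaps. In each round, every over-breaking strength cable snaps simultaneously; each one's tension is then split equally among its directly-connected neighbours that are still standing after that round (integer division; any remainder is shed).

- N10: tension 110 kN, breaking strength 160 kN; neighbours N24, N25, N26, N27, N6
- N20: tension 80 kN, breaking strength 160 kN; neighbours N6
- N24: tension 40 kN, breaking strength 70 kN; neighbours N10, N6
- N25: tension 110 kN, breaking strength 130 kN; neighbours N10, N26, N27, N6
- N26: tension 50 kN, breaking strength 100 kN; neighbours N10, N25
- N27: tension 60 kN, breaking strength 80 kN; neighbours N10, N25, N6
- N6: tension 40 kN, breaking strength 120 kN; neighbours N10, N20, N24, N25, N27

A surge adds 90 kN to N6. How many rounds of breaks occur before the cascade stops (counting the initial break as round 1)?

Round 1 — N6 at 130 > 120. N6 snaps.
  N6 sheds 130 kN to N10, N20, N24, N25, N27: 26 each.
    N10: 110+26 = 136 ≤ 160
    N20: 80+26 = 106 ≤ 160
    N24: 40+26 = 66 ≤ 70
    N25: 110+26 = 136 > 130
    N27: 60+26 = 86 > 80
Round 2 — N25, N27 snap.
  N25 sheds 136 kN to N10, N26: 68 each.
    N10: 136+68 = 204 > 160
    N26: 50+68 = 118 > 100
  N27 sheds 86 kN to N10: 86 each.
    N10: 204+86 = 290 > 160
Round 3 — N10, N26 snap.
  N10 sheds 290 kN to N24: 290 each.
    N24: 66+290 = 356 > 70
  N26 sheds 118 kN: no online neighbours, lost.
Round 4 — N24 snaps.
  N24 sheds 356 kN: no online neighbours, lost.
No further breaks.

4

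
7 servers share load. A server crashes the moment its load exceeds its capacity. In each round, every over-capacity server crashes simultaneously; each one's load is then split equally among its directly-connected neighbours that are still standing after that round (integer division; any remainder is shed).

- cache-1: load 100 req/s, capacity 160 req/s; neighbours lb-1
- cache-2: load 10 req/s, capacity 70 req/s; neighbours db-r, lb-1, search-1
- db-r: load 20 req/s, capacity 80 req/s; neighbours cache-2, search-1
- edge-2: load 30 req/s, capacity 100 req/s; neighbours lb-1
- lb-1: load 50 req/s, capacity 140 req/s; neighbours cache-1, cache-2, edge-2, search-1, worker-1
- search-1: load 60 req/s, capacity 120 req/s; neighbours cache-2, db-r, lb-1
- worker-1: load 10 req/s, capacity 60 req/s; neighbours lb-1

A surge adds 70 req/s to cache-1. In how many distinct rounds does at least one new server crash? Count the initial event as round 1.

3

Round 1 — cache-1 at 170 > 160. cache-1 crashes.
  cache-1 sheds 170 req/s to lb-1: 170 each.
    lb-1: 50+170 = 220 > 140
Round 2 — lb-1 crashes.
  lb-1 sheds 220 req/s to cache-2, edge-2, search-1, worker-1: 55 each.
    cache-2: 10+55 = 65 ≤ 70
    edge-2: 30+55 = 85 ≤ 100
    search-1: 60+55 = 115 ≤ 120
    worker-1: 10+55 = 65 > 60
Round 3 — worker-1 crashes.
  worker-1 sheds 65 req/s: no online neighbours, lost.
No further crashes.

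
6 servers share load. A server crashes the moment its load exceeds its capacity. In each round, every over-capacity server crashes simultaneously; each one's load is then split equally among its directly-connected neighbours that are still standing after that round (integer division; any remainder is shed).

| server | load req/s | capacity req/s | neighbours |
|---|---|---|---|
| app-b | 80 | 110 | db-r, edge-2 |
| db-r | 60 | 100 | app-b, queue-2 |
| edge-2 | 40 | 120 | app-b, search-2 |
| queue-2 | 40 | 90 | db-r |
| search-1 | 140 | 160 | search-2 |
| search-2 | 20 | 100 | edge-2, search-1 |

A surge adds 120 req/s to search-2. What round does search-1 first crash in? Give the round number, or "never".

Round 1 — search-2 at 140 > 100. search-2 crashes.
  search-2 sheds 140 req/s to edge-2, search-1: 70 each.
    edge-2: 40+70 = 110 ≤ 120
    search-1: 140+70 = 210 > 160
Round 2 — search-1 crashes.
  search-1 sheds 210 req/s: no online neighbours, lost.
No further crashes.

2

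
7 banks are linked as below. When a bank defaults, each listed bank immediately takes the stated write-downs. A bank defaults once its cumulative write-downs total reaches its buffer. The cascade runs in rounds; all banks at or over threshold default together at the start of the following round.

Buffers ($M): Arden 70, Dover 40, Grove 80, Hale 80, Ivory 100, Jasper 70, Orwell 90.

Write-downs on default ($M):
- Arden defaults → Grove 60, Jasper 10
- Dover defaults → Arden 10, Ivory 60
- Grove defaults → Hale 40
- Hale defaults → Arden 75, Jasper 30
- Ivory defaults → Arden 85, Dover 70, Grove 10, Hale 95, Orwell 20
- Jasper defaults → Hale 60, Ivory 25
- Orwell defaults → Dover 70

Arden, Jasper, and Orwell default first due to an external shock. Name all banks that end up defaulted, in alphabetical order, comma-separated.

Arden, Dover, Jasper, Orwell

Round 1 — Arden, Jasper, Orwell default (initial).
  Dover: +70 → 70 ≥ 40
  Grove: +60 → 60 < 80
  Hale: +60 → 60 < 80
  Ivory: +25 → 25 < 100
Round 2 — Dover defaults.
  Ivory: +60 → 85 < 100
No further defaults.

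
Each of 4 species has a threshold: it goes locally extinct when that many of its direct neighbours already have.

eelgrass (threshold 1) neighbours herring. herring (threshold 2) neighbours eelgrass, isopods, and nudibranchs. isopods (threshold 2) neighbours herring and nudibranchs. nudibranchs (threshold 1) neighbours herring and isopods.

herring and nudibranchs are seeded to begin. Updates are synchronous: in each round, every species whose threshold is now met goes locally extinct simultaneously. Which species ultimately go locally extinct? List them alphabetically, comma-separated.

eelgrass, herring, isopods, nudibranchs

Round 1 — herring, nudibranchs go locally extinct (initial).
Round 2 — checking thresholds:
  eelgrass: 1 of 1 neighbours ≥ 1, goes locally extinct.
  isopods: 2 of 2 neighbours ≥ 2, goes locally extinct.
Round 3 — no new extinctions; cascade stops.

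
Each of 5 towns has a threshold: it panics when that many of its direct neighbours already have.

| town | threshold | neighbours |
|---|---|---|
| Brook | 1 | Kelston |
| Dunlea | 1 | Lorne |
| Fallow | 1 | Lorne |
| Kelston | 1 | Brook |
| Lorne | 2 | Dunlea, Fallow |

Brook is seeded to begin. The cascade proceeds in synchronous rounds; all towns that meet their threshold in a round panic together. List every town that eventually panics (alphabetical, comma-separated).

Round 1 — Brook panics (initial).
Round 2 — checking thresholds:
  Kelston: 1 of 1 neighbours ≥ 1, panics.
Round 3 — no new panics; cascade stops.

Brook, Kelston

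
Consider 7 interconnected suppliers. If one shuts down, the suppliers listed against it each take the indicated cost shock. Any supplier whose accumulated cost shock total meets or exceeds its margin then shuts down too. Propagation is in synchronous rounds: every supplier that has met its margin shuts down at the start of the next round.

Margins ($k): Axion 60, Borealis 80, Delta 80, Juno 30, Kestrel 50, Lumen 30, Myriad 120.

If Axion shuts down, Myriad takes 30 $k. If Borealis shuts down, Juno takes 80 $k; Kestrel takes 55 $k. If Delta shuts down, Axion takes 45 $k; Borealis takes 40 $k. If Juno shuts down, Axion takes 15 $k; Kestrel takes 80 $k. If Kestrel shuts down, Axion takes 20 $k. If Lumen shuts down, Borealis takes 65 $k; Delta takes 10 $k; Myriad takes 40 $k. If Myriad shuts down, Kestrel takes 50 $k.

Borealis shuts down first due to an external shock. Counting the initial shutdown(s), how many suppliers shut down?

Round 1 — Borealis shuts down (initial).
  Juno: +80 → 80 ≥ 30
  Kestrel: +55 → 55 ≥ 50
Round 2 — Juno, Kestrel shut down.
  Axion: +15+20 → 35 < 60
No further shutdowns.

3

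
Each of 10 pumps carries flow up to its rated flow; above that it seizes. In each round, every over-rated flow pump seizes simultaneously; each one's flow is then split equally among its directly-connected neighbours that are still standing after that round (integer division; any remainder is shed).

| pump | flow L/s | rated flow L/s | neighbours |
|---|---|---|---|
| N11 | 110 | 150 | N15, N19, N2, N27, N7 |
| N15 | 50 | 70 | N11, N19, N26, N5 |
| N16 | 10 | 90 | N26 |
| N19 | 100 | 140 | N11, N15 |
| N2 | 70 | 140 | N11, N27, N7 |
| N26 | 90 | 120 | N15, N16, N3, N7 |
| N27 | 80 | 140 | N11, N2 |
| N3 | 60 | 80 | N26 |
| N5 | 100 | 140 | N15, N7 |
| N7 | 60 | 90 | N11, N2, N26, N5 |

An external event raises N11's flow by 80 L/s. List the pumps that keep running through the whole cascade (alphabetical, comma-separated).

N16, N2, N27

Round 1 — N11 at 190 > 150. N11 seizes.
  N11 sheds 190 L/s to N15, N19, N2, N27, N7: 38 each.
    N15: 50+38 = 88 > 70
    N19: 100+38 = 138 ≤ 140
    N2: 70+38 = 108 ≤ 140
    N27: 80+38 = 118 ≤ 140
    N7: 60+38 = 98 > 90
Round 2 — N15, N7 seize.
  N15 sheds 88 L/s to N19, N26, N5: 29 each (1 lost).
    N19: 138+29 = 167 > 140
    N26: 90+29 = 119 ≤ 120
    N5: 100+29 = 129 ≤ 140
  N7 sheds 98 L/s to N2, N26, N5: 32 each (2 lost).
    N2: 108+32 = 140 ≤ 140
    N26: 119+32 = 151 > 120
    N5: 129+32 = 161 > 140
Round 3 — N19, N26, N5 seize.
  N19 sheds 167 L/s: no online neighbours, lost.
  N26 sheds 151 L/s to N16, N3: 75 each (1 lost).
    N16: 10+75 = 85 ≤ 90
    N3: 60+75 = 135 > 80
  N5 sheds 161 L/s: no online neighbours, lost.
Round 4 — N3 seizes.
  N3 sheds 135 L/s: no online neighbours, lost.
No further seizures.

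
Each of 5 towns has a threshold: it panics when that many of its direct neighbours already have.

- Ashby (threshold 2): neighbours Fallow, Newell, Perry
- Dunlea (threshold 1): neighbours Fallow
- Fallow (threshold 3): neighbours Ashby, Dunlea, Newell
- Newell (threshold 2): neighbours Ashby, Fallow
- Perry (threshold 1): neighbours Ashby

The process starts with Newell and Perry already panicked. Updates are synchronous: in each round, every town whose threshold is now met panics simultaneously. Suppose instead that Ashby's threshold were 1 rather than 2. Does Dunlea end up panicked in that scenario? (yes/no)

With Ashby's threshold at 1:
Round 1 — Newell, Perry panic (initial).
Round 2 — checking thresholds:
  Ashby: 2 of 3 neighbours ≥ 1, panics.
  Fallow: 1 of 3 neighbours < 3, holds.
Round 3 — no new panics; cascade stops.

no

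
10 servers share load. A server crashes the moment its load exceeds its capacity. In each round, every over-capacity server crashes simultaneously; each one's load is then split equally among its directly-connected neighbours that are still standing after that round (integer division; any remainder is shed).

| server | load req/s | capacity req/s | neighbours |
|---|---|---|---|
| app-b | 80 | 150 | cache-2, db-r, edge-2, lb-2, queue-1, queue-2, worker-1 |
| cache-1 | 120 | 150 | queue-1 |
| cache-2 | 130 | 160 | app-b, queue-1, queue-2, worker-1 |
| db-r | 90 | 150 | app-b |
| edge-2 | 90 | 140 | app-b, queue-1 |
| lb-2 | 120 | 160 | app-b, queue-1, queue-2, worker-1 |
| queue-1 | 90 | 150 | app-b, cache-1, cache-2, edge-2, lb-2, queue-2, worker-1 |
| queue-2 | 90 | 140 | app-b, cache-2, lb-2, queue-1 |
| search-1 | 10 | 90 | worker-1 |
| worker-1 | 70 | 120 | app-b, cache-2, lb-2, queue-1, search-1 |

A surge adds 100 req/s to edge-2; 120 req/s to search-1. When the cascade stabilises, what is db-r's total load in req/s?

133

Round 1 — edge-2 at 190 > 140; search-1 at 130 > 90. edge-2, search-1 crash.
  edge-2 sheds 190 req/s to app-b, queue-1: 95 each.
    app-b: 80+95 = 175 > 150
    queue-1: 90+95 = 185 > 150
  search-1 sheds 130 req/s to worker-1: 130 each.
    worker-1: 70+130 = 200 > 120
Round 2 — app-b, queue-1, worker-1 crash.
  app-b sheds 175 req/s to cache-2, db-r, lb-2, queue-2: 43 each (3 lost).
    cache-2: 130+43 = 173 > 160
    db-r: 90+43 = 133 ≤ 150
    lb-2: 120+43 = 163 > 160
    queue-2: 90+43 = 133 ≤ 140
  queue-1 sheds 185 req/s to cache-1, cache-2, lb-2, queue-2: 46 each (1 lost).
    cache-1: 120+46 = 166 > 150
    cache-2: 173+46 = 219 > 160
    lb-2: 163+46 = 209 > 160
    queue-2: 133+46 = 179 > 140
  worker-1 sheds 200 req/s to cache-2, lb-2: 100 each.
    cache-2: 219+100 = 319 > 160
    lb-2: 209+100 = 309 > 160
Round 3 — cache-1, cache-2, lb-2, queue-2 crash.
  cache-1 sheds 166 req/s: no online neighbours, lost.
  cache-2 sheds 319 req/s: no online neighbours, lost.
  lb-2 sheds 309 req/s: no online neighbours, lost.
  queue-2 sheds 179 req/s: no online neighbours, lost.
No further crashes.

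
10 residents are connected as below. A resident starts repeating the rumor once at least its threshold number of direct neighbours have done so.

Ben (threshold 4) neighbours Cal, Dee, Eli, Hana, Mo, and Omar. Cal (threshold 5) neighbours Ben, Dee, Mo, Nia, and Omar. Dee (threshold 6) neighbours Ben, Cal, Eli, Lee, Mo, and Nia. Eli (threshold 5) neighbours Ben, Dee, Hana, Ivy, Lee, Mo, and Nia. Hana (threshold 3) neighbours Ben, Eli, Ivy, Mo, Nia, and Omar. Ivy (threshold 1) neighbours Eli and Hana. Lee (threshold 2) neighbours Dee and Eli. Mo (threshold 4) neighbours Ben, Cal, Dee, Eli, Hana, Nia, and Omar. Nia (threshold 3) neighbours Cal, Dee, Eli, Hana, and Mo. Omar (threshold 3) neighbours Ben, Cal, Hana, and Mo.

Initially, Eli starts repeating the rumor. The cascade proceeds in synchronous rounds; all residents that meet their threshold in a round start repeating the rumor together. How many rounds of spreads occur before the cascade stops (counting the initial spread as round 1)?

2

Round 1 — Eli starts repeating the rumor (initial).
Round 2 — checking thresholds:
  Ben: 1 of 6 neighbours < 4, holds.
  Dee: 1 of 6 neighbours < 6, holds.
  Hana: 1 of 6 neighbours < 3, holds.
  Ivy: 1 of 2 neighbours ≥ 1, starts repeating the rumor.
  Lee: 1 of 2 neighbours < 2, holds.
  Mo: 1 of 7 neighbours < 4, holds.
  Nia: 1 of 5 neighbours < 3, holds.
Round 3 — no new spreads; cascade stops.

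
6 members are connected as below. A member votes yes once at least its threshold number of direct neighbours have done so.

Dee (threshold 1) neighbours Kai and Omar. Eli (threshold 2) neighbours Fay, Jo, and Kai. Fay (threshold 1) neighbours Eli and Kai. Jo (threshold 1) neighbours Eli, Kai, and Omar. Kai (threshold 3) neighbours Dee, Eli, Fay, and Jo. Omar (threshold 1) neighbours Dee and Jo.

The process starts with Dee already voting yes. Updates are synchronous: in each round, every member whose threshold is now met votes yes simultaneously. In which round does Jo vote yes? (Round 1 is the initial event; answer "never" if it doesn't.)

Round 1 — Dee votes yes (initial).
Round 2 — checking thresholds:
  Kai: 1 of 4 neighbours < 3, below threshold.
  Omar: 1 of 2 neighbours ≥ 1, votes yes.
Round 3 — checking thresholds:
  Jo: 1 of 3 neighbours ≥ 1, votes yes.
  Kai: 1 of 4 neighbours < 3, below threshold.
Round 4 — no new yes votes; cascade stops.

3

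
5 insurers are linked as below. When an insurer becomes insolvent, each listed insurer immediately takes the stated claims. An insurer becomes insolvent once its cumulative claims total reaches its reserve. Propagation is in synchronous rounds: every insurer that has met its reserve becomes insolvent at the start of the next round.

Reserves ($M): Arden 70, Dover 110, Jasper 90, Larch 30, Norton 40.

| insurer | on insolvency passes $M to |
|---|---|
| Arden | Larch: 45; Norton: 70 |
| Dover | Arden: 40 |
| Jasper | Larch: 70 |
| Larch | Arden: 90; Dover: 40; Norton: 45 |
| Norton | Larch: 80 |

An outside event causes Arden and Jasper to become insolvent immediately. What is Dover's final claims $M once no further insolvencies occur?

40

Round 1 — Arden, Jasper become insolvent (initial).
  Larch: +45+70 → 115 ≥ 30
  Norton: +70 → 70 ≥ 40
Round 2 — Larch, Norton become insolvent.
  Dover: +40 → 40 < 110
No further insolvencies.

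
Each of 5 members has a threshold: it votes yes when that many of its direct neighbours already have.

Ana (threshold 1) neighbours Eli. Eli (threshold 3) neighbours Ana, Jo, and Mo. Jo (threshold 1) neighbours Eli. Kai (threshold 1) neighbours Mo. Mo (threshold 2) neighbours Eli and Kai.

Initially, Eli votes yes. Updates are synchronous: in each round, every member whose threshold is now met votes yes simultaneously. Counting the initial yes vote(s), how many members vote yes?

3

Round 1 — Eli votes yes (initial).
Round 2 — checking thresholds:
  Ana: 1 of 1 neighbours ≥ 1, votes yes.
  Jo: 1 of 1 neighbours ≥ 1, votes yes.
  Mo: 1 of 2 neighbours < 2, not yet.
Round 3 — no new yes votes; cascade stops.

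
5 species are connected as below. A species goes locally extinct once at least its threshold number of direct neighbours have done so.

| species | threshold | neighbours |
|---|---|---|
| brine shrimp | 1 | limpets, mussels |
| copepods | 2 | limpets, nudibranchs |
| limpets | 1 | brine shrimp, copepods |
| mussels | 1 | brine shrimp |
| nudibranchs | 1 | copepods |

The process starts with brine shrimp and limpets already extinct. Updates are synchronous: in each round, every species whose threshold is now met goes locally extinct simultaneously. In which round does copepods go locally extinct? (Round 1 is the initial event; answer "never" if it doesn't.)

never

Round 1 — brine shrimp, limpets go locally extinct (initial).
Round 2 — checking thresholds:
  copepods: 1 of 2 neighbours < 2, holds.
  mussels: 1 of 1 neighbours ≥ 1, goes locally extinct.
Round 3 — no new extinctions; cascade stops.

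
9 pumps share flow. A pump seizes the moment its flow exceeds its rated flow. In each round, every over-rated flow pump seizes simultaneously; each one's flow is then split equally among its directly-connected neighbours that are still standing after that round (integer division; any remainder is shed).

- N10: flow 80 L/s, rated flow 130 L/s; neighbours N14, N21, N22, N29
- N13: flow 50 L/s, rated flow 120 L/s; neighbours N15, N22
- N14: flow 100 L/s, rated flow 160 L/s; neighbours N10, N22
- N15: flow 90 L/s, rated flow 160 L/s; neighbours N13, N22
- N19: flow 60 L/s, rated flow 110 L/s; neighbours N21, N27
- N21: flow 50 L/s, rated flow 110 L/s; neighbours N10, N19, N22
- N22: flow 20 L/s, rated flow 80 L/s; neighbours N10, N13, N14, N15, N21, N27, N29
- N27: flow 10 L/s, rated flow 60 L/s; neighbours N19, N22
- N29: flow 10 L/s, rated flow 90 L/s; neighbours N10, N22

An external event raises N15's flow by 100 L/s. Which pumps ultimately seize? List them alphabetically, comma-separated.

N13, N15, N22

Round 1 — N15 at 190 > 160. N15 seizes.
  N15 sheds 190 L/s to N13, N22: 95 each.
    N13: 50+95 = 145 > 120
    N22: 20+95 = 115 > 80
Round 2 — N13, N22 seize.
  N13 sheds 145 L/s: no online neighbours, lost.
  N22 sheds 115 L/s to N10, N14, N21, N27, N29: 23 each.
    N10: 80+23 = 103 ≤ 130
    N14: 100+23 = 123 ≤ 160
    N21: 50+23 = 73 ≤ 110
    N27: 10+23 = 33 ≤ 60
    N29: 10+23 = 33 ≤ 90
No further seizures.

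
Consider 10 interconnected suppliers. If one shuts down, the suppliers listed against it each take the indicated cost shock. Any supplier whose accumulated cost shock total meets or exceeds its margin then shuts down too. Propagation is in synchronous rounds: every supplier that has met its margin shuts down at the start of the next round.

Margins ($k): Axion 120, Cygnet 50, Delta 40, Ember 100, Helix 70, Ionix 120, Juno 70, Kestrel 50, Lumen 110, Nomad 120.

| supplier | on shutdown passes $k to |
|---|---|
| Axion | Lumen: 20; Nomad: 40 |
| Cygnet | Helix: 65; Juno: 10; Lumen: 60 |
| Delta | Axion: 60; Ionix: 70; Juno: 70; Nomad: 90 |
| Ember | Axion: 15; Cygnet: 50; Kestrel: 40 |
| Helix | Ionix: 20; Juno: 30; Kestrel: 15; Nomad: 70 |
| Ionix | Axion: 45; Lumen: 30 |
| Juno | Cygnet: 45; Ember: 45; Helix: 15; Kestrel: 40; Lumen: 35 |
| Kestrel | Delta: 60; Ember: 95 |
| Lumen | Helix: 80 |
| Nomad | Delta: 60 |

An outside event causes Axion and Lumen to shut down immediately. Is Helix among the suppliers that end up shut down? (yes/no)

yes

Round 1 — Axion, Lumen shut down (initial).
  Helix: +80 → 80 ≥ 70
  Nomad: +40 → 40 < 120
Round 2 — Helix shuts down.
  Ionix: +20 → 20 < 120
  Juno: +30 → 30 < 70
  Kestrel: +15 → 15 < 50
  Nomad: +70 → 110 < 120
No further shutdowns.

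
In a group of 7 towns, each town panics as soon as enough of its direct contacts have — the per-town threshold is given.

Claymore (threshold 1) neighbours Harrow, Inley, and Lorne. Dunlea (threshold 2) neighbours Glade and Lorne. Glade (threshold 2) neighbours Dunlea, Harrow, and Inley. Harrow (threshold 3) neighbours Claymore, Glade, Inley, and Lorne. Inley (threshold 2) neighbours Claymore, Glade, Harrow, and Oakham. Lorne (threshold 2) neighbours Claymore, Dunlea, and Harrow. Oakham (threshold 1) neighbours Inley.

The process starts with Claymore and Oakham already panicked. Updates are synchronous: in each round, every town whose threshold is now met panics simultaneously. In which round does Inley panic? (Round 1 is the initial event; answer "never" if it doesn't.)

Round 1 — Claymore, Oakham panic (initial).
Round 2 — checking thresholds:
  Harrow: 1 of 4 neighbours < 3, holds.
  Inley: 2 of 4 neighbours ≥ 2, panics.
  Lorne: 1 of 3 neighbours < 2, holds.
Round 3 — no new panics; cascade stops.

2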